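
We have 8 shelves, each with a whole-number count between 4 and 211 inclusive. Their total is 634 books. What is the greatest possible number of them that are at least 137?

4

If k of the values are ≥ 137, the total is ≥ 137k + 4(8 − k).
Setting 137k + 4(8 − k) ≤ 634 gives 133k ≤ 602, so k ≤ 4.
k = 4 is achieved by 4 values at 137 and 4 at 4, total 564; add 70 to one value (staying below 137) to reach 634.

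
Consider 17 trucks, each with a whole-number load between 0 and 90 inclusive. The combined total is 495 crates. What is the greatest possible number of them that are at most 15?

Each value at 15 or below falls at least 90 − 15 = 75 short of the ceiling 90.
The ceiling total is 17 × 90 = 1530, and we need 495, so at most ⌊(1530 − 495)/75⌋ = 13 can be that low.
k = 13 is achieved by 13 values at 15 and 4 at 90, total 555; lower one of the 90's by 60 (still > 15) to reach 495.

13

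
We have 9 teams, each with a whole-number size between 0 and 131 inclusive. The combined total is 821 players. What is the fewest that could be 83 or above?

2

If only k of them are at least 83, the other 9 − k are at most 82, so the total is at most k·131 + (9 − k)·82.
This must reach 821, so k·131 + (9 − k)·82 ≥ 821, giving k ≥ 2.
Exactly 2 works: 2 values at 131 and 7 at 82 total 836; lower one of the high values by 15 (still ≥ 83) to hit 821.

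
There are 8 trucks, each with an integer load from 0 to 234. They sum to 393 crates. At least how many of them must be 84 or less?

If only k of them are at most 84, the other 8 − k are at least 85, so the total is at least (8 − k)·85 + k·0.
This is ≤ 393, so (8 − k)·85 + 0k ≤ 393, which gives k ≥ 4.
Exactly 4 works: 4 values at 0 and 4 at 85 total 340; raise one of the low values by 53 (still ≤ 84) to hit 393.

4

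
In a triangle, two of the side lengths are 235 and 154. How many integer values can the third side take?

307

The triangle inequality gives |235 − 154| < c < 235 + 154, i.e. 81 < c < 389.
So c can be any integer from 82 to 388: 307 values.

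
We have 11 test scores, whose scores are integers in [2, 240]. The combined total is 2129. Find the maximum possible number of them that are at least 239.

With k values at 239 or above and the rest at least 2, the sum is at least 22 + 237k.
Since the sum is 2129, we need 237k ≤ 2107, i.e. k ≤ 8.
k = 8 is achieved by 8 values at 239 and 3 at 2, total 1918; add 211 to one value (staying below 239) to reach 2129.

8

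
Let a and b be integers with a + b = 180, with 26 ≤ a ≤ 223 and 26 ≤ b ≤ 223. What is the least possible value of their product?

ab = a(180 − a) is concave in a, so over [26, 154] it is minimized at an endpoint.
At the endpoint a = 26, b = 180 − 26 = 154, so ab = 26 × 154 = 4004.

4004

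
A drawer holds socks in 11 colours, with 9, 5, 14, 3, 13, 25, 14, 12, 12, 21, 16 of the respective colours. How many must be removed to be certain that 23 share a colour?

142

In the worst case you take as many as possible of each colour without reaching 23: 9 + 5 + 14 + 3 + 13 + 22 + 14 + 12 + 12 + 21 + 16 = 141.
The next one must give 23 of some colour, so 141 + 1 = 142.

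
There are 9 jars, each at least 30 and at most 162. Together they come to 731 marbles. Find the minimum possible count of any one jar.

Minimizing one value means maximizing the remaining 8.
The other 8 can take up 8 × 162 = 1296 ≥ 731 − 30, so one jar can sit at its floor of 30.
Achievable: one at 30 and the other 8 totalling 701, which fits since 8 × 30 ≤ 701 ≤ 8 × 162.

30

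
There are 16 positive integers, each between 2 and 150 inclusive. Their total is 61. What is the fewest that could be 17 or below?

Let j be the number exceeding 17. Then the total is ≥ 18·j + 2·(16 − j) = 32 + 16j.
So 16j ≤ 29 and j ≤ 1; hence at least 16 − 1 = 15 are ≤ 17.
Exactly 15 works: 15 values at 2 and 1 at 18 total 48; raise one of the low values by 13 (still ≤ 17) to hit 61.

15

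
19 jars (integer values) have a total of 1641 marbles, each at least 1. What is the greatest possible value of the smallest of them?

86

The average is 1641/19 < 87, so some value is ≤ 86.
Equality holds with 12 values of 86 and 7 values of 87.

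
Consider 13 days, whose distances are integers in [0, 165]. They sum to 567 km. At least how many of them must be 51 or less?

If only k of them are at most 51, the other 13 − k are at least 52, so the total is at least (13 − k)·52 + k·0.
This is ≤ 567, so (13 − k)·52 + 0k ≤ 567, which gives k ≥ 3.
Exactly 3 works: 3 values at 0 and 10 at 52 total 520; raise one of the low values by 47 (still ≤ 51) to hit 567.

3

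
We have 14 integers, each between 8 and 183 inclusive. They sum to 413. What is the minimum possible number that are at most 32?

Let j be the number exceeding 32. Then the total is ≥ 33·j + 8·(14 − j) = 112 + 25j.
So 25j ≤ 301 and j ≤ 12; hence at least 14 − 12 = 2 are ≤ 32.
Exactly 2 works: 2 values at 8 and 12 at 33 total 412; raise one of the low values by 1 (still ≤ 32) to hit 413.

2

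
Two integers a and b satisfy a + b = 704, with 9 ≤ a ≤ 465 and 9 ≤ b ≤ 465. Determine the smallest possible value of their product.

111135

ab = a(704 − a) is concave in a, so over [239, 465] it is minimized at an endpoint.
The extreme feasible split is a = 239, b = 465, giving ab = 111135.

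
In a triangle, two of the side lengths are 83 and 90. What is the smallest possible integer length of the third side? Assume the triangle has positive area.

8

The third side must exceed |83 − 90| = 7.
The smallest integer above 7 is 8.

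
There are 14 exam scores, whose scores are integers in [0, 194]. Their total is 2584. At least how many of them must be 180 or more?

Each value short of 180 is at most 179, costing at least 194 − 179 = 15 against the maximum total of 2716.
We can afford to lose at most 2716 − 2584 = 132, so at most ⌊132/15⌋ = 8 fall short, and at least 6 are ≥ 180.
Exactly 6 works: 6 values at 194 and 8 at 179 total 2596; lower one of the high values by 12 (still ≥ 180) to hit 2584.

6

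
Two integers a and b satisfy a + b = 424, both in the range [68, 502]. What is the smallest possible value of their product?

ab = a(424 − a) is concave in a, so over [68, 356] it is minimized at an endpoint.
At the endpoint a = 68, b = 424 − 68 = 356, so ab = 68 × 356 = 24208.

24208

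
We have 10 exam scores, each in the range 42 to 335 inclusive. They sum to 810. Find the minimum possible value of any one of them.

Minimizing one value means maximizing the remaining 9.
The other 9 can take up 9 × 335 = 3015 ≥ 810 − 42, so one score can sit at its floor of 42.
Achievable: one at 42 and the other 9 totalling 768, which fits since 9 × 42 ≤ 768 ≤ 9 × 335.

42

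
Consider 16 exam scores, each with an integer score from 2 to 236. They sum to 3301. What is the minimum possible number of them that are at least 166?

If only k of them are at least 166, the other 16 − k are at most 165, so the total is at most k·236 + (16 − k)·165.
This must reach 3301, so k·236 + (16 − k)·165 ≥ 3301, giving k ≥ 10.
Exactly 10 works: 10 values at 236 and 6 at 165 total 3350; lower one of the high values by 49 (still ≥ 166) to hit 3301.

10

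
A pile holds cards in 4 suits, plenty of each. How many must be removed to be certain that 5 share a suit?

17

You could draw 4 of every suit without reaching 5 of any — 16 in all.
One more forces 5 of some suit, so 16 + 1 = 17.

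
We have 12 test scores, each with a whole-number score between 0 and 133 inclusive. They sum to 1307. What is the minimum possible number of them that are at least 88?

6

If only k of them are at least 88, the other 12 − k are at most 87, so the total is at most k·133 + (12 − k)·87.
This must reach 1307, so k·133 + (12 − k)·87 ≥ 1307, giving k ≥ 6.
Exactly 6 works: 6 values at 133 and 6 at 87 total 1320; lower one of the high values by 13 (still ≥ 88) to hit 1307.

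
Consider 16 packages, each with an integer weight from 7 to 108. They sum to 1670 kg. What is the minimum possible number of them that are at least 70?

Suppose at most 16 − j of them reach 70; then j values are ≤ 69 and the rest ≤ 108.
The total is then ≤ 69·j + 108·(16 − j) = 1728 − 39j. For this to be ≥ 1670 we need j ≤ 1, so at least 16 − 1 = 15 must reach 70.
Exactly 15 works: 15 values at 108 and 1 at 69 total 1689; lower one of the high values by 19 (still ≥ 70) to hit 1670.

15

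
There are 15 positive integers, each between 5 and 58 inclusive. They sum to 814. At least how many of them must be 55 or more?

Suppose at most 15 − j of them reach 55; then j values are ≤ 54 and the rest ≤ 58.
The total is then ≤ 54·j + 58·(15 − j) = 870 − 4j. For this to be ≥ 814 we need j ≤ 14, so at least 15 − 14 = 1 must reach 55.
Exactly 1 works: 1 value at 58 and 14 at 54 total 814.

1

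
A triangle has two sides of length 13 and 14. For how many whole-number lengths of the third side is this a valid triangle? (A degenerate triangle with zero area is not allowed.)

25

The triangle inequality gives |13 − 14| < c < 13 + 14, i.e. 1 < c < 27.
So c can be any integer from 2 to 26: 25 values.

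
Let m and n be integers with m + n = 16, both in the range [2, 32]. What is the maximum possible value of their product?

With m + n fixed, mn peaks when the two are closest together.
Taking m = 8 and n = 8 (both in [2, 32]) gives mn = 64.

64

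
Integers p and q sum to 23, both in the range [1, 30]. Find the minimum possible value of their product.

22

Since p + q is fixed, pushing one of them to its bound minimizes the product.
The extreme feasible split is p = 1, q = 22, giving pq = 22.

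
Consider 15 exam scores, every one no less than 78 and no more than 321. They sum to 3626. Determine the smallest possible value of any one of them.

To make one score as small as possible, make the other 14 as large as possible.
The other 14 can take up 14 × 321 = 4494 ≥ 3626 − 78, so one score can sit at its floor of 78.
Achievable: one at 78 and the other 14 totalling 3548, which fits since 14 × 78 ≤ 3548 ≤ 14 × 321.

78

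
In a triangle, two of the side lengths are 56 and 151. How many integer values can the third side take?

111

The triangle inequality gives |56 − 151| < c < 56 + 151, i.e. 95 < c < 207.
So c can be any integer from 96 to 206: 111 values.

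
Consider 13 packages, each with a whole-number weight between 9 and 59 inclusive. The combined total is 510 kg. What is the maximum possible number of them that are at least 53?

8

If k of the values are ≥ 53, the total is ≥ 53k + 9(13 − k).
Setting 53k + 9(13 − k) ≤ 510 gives 44k ≤ 393, so k ≤ 8.
k = 8 is achieved by 8 values at 53 and 5 at 9, total 469; add 41 to one value (staying below 53) to reach 510.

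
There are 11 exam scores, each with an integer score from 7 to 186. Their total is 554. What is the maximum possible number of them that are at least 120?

If k of the values are ≥ 120, the total is ≥ 120k + 7(11 − k).
Setting 120k + 7(11 − k) ≤ 554 gives 113k ≤ 477, so k ≤ 4.
k = 4 is achieved by 4 values at 120 and 7 at 7, total 529; add 25 to one value (staying below 120) to reach 554.

4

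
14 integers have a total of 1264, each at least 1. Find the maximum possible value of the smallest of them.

The average is 1264/14 < 91, so some value is ≤ 90.
Taking 10 copies of 90 and 4 copies of 91 gives exactly 1264, so 90 is attained.

90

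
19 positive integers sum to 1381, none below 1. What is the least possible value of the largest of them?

Some value must be at least ⌈1381/19⌉ = 73, since 19 × 72 = 1368 < 1381.
Taking 6 copies of 72 and 13 copies of 73 gives exactly 1381, so 73 is attained.

73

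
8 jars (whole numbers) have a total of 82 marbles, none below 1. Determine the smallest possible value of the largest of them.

11

If every one of the 8 were at most 10, the total would be at most 8 × 10 = 80 < 82.
Achievable: 2 of them at 11 and 6 at 10 total 82.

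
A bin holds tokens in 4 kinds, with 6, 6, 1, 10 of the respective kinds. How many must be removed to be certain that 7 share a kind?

20

In the worst case you take as many as possible of each kind without reaching 7: 6 + 6 + 1 + 6 = 19.
The next one must give 7 of some kind, so 19 + 1 = 20.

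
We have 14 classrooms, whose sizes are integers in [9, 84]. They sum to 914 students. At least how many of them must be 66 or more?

Suppose at most 14 − j of them reach 66; then j values are ≤ 65 and the rest ≤ 84.
The total is then ≤ 65·j + 84·(14 − j) = 1176 − 19j. For this to be ≥ 914 we need j ≤ 13, so at least 14 − 13 = 1 must reach 66.
Exactly 1 works: 1 value at 84 and 13 at 65 total 929; lower one of the high values by 15 (still ≥ 66) to hit 914.

1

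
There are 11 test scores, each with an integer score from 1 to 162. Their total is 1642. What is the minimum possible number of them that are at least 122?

If only k of them are at least 122, the other 11 − k are at most 121, so the total is at most k·162 + (11 − k)·121.
This must reach 1642, so k·162 + (11 − k)·121 ≥ 1642, giving k ≥ 8.
Exactly 8 works: 8 values at 162 and 3 at 121 total 1659; lower one of the high values by 17 (still ≥ 122) to hit 1642.

8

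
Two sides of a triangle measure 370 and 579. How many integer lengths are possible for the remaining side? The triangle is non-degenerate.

739

The triangle inequality gives |370 − 579| < c < 370 + 579, i.e. 209 < c < 949.
So c can be any integer from 210 to 948: 739 values.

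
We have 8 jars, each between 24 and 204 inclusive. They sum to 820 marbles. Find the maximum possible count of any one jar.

204

Maximizing one value means minimizing the remaining 7.
The other 7 contribute at least 7 × 24 = 168, leaving at most 820 − 168 = 652.
But each jar is capped at 204, so the maximum is 204.
Achievable: one at 204 and the other 7 totalling 616, which fits since 7 × 24 ≤ 616 ≤ 7 × 204.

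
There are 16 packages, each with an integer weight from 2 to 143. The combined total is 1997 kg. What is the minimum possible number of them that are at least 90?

If only k of them are at least 90, the other 16 − k are at most 89, so the total is at most k·143 + (16 − k)·89.
This must reach 1997, so k·143 + (16 − k)·89 ≥ 1997, giving k ≥ 11.
Exactly 11 works: 11 values at 143 and 5 at 89 total 2018; lower one of the high values by 21 (still ≥ 90) to hit 1997.

11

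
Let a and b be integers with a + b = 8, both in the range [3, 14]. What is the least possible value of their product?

15

ab = a(8 − a) is concave in a, so over [3, 5] it is minimized at an endpoint.
The extreme feasible split is a = 3, b = 5, giving ab = 15.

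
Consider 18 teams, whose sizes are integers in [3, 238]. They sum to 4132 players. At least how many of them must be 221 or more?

10

If only k of them are at least 221, the other 18 − k are at most 220, so the total is at most k·238 + (18 − k)·220.
This must reach 4132, so k·238 + (18 − k)·220 ≥ 4132, giving k ≥ 10.
Exactly 10 works: 10 values at 238 and 8 at 220 total 4140; lower one of the high values by 8 (still ≥ 221) to hit 4132.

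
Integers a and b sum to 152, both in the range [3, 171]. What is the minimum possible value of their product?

447

ab = a(152 − a) is concave in a, so over [3, 149] it is minimized at an endpoint.
At the endpoint a = 3, b = 152 − 3 = 149, so ab = 3 × 149 = 447.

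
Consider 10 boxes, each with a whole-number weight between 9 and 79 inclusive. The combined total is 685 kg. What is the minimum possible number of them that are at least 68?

2

Each value short of 68 is at most 67, costing at least 79 − 67 = 12 against the maximum total of 790.
We can afford to lose at most 790 − 685 = 105, so at most ⌊105/12⌋ = 8 fall short, and at least 2 are ≥ 68.
Exactly 2 works: 2 values at 79 and 8 at 67 total 694; lower one of the high values by 9 (still ≥ 68) to hit 685.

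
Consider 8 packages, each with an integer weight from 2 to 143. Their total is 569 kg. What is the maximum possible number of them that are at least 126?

If k of the values are ≥ 126, the total is ≥ 126k + 2(8 − k).
Setting 126k + 2(8 − k) ≤ 569 gives 124k ≤ 553, so k ≤ 4.
k = 4 is achieved by 4 values at 126 and 4 at 2, total 512; add 57 to one value (staying below 126) to reach 569.

4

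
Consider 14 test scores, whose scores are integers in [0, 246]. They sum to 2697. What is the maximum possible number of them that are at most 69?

4

Each value at 69 or below falls at least 246 − 69 = 177 short of the ceiling 246.
The ceiling total is 14 × 246 = 3444, and we need 2697, so at most ⌊(3444 − 2697)/177⌋ = 4 can be that low.
k = 4 is achieved by 4 values at 69 and 10 at 246, total 2736; lower one of the 246's by 39 (still > 69) to reach 2697.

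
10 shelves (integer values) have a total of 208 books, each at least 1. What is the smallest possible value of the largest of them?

The average is 208/10 > 20, so not all 10 can be 20 or less; the largest is ≥ 21.
Taking 2 copies of 20 and 8 copies of 21 gives exactly 208, so 21 is attained.

21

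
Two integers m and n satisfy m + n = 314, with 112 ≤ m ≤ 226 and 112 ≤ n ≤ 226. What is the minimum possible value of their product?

22624

For a fixed sum, mn is smallest when m and n are as far apart as possible.
At the endpoint m = 112, n = 314 − 112 = 202, so mn = 112 × 202 = 22624.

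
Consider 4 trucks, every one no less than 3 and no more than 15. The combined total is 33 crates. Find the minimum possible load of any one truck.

3

Minimizing one value means maximizing the remaining 3.
The other 3 can take up 3 × 15 = 45 ≥ 33 − 3, so one truck can sit at its floor of 3.
Achievable: one at 3 and the other 3 totalling 30, which fits since 3 × 3 ≤ 30 ≤ 3 × 15.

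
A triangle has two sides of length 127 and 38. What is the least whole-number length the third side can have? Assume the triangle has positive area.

The third side must exceed |127 − 38| = 89.
The smallest integer above 89 is 90.

90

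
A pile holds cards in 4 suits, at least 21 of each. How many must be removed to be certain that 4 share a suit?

In the worst case you draw 3 of each of the 4 suits: 4 × 3 = 12.
One more forces 4 of some suit, so 12 + 1 = 13.

13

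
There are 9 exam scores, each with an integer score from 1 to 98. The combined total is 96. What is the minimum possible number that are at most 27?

If only k of them are at most 27, the other 9 − k are at least 28, so the total is at least (9 − k)·28 + k·1.
This is ≤ 96, so (9 − k)·28 + 1k ≤ 96, which gives k ≥ 6.
Exactly 6 works: 6 values at 1 and 3 at 28 total 90; raise one of the low values by 6 (still ≤ 27) to hit 96.

6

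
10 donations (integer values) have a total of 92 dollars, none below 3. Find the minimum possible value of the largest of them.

10

If every one of the 10 were at most 9, the total would be at most 10 × 9 = 90 < 92.
Taking 8 copies of 9 and 2 copies of 10 gives exactly 92, so 10 is attained.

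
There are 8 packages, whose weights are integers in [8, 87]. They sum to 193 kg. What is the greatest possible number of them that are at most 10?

6

Suppose k of them are at most 10. Those contribute at most 10 each and the rest at most 87 each.
So the total is at most 10k + 87(8 − k) = 696 − 77k. This must still be ≥ 193, so k ≤ 6.
k = 6 is achieved by 6 values at 10 and 2 at 87, total 234; lower one of the 87's by 41 (still > 10) to reach 193.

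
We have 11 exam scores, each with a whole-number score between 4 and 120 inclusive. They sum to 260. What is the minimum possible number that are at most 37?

If only k of them are at most 37, the other 11 − k are at least 38, so the total is at least (11 − k)·38 + k·4.
This is ≤ 260, so (11 − k)·38 + 4k ≤ 260, which gives k ≥ 5.
Exactly 5 works: 5 values at 4 and 6 at 38 total 248; raise one of the low values by 12 (still ≤ 37) to hit 260.

5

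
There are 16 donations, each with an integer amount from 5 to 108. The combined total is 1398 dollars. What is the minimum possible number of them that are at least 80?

Suppose at most 16 − j of them reach 80; then j values are ≤ 79 and the rest ≤ 108.
The total is then ≤ 79·j + 108·(16 − j) = 1728 − 29j. For this to be ≥ 1398 we need j ≤ 11, so at least 16 − 11 = 5 must reach 80.
Exactly 5 works: 5 values at 108 and 11 at 79 total 1409; lower one of the high values by 11 (still ≥ 80) to hit 1398.

5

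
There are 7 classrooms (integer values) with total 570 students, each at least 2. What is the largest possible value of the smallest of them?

The 7 values sum to 570, so their minimum is at most ⌊570/7⌋ = 81.
Taking 4 copies of 81 and 3 copies of 82 gives exactly 570, so 81 is attained.

81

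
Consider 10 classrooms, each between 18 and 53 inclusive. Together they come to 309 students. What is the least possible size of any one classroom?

18

To make one classroom as small as possible, make the other 9 as large as possible.
The other 9 can take up 9 × 53 = 477 ≥ 309 − 18, so one classroom can sit at its floor of 18.
Achievable: one at 18 and the other 9 totalling 291, which fits since 9 × 18 ≤ 291 ≤ 9 × 53.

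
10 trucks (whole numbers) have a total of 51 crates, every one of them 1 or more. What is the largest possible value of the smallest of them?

The 10 values sum to 51, so their minimum is at most ⌊51/10⌋ = 5.
Achievable: 9 of them at 5 and 1 at 6 total 51.

5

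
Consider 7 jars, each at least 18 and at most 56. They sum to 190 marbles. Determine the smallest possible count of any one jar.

To make one jar as small as possible, make the other 6 as large as possible.
The other 6 can take up 6 × 56 = 336 ≥ 190 − 18, so one jar can sit at its floor of 18.
Achievable: one at 18 and the other 6 totalling 172, which fits since 6 × 18 ≤ 172 ≤ 6 × 56.

18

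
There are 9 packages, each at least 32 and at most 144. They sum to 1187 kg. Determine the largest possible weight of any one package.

To make one package as large as possible, make the other 8 as small as possible.
The other 8 contribute at least 8 × 32 = 256, leaving at most 1187 − 256 = 931.
But each package is capped at 144, so the maximum is 144.
Achievable: one at 144 and the other 8 totalling 1043, which fits since 8 × 32 ≤ 1043 ≤ 8 × 144.

144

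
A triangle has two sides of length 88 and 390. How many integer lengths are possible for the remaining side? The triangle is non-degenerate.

The triangle inequality gives |88 − 390| < c < 88 + 390, i.e. 302 < c < 478.
So c can be any integer from 303 to 477: 175 values.

175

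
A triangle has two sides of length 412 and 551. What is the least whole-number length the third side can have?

140

The third side must exceed |412 − 551| = 139.
The smallest integer above 139 is 140.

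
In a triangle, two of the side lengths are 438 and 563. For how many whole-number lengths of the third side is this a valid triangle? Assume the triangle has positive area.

875

The triangle inequality gives |438 − 563| < c < 438 + 563, i.e. 125 < c < 1001.
So c can be any integer from 126 to 1000: 875 values.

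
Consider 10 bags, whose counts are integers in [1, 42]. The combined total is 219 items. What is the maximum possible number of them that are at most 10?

Each value at 10 or below falls at least 42 − 10 = 32 short of the ceiling 42.
The ceiling total is 10 × 42 = 420, and we need 219, so at most ⌊(420 − 219)/32⌋ = 6 can be that low.
k = 6 is achieved by 6 values at 10 and 4 at 42, total 228; lower one of the 42's by 9 (still > 10) to reach 219.

6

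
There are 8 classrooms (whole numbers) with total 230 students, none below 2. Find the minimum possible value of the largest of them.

29

The 8 values sum to 230, so their maximum is at least ⌈230/8⌉ = 29.
Taking 2 copies of 28 and 6 copies of 29 gives exactly 230, so 29 is attained.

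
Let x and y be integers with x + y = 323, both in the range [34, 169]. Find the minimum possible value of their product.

26026

xy = x(323 − x) is concave in x, so over [154, 169] it is minimized at an endpoint.
At the endpoint x = 154, y = 323 − 154 = 169, so xy = 154 × 169 = 26026.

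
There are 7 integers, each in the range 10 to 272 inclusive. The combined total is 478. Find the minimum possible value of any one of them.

To make one integer as small as possible, make the other 6 as large as possible.
The other 6 can take up 6 × 272 = 1632 ≥ 478 − 10, so one integer can sit at its floor of 10.
Achievable: one at 10 and the other 6 totalling 468, which fits since 6 × 10 ≤ 468 ≤ 6 × 272.

10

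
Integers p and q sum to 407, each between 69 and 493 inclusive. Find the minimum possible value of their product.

23322

Since p + q is fixed, pushing one of them to its bound minimizes the product.
The extreme feasible split is p = 69, q = 338, giving pq = 23322.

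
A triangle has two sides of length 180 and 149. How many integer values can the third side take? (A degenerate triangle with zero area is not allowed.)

The triangle inequality gives |180 − 149| < c < 180 + 149, i.e. 31 < c < 329.
So c can be any integer from 32 to 328: 297 values.

297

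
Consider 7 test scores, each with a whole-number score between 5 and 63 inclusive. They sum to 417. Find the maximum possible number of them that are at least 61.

6

If k of the values are ≥ 61, the total is ≥ 61k + 5(7 − k).
Setting 61k + 5(7 − k) ≤ 417 gives 56k ≤ 382, so k ≤ 6.
k = 6 is achieved by 6 values at 61 and 1 at 5, total 371; add 46 to one value (staying below 61) to reach 417.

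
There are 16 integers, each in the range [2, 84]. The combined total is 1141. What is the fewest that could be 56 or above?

9

Suppose at most 16 − j of them reach 56; then j values are ≤ 55 and the rest ≤ 84.
The total is then ≤ 55·j + 84·(16 − j) = 1344 − 29j. For this to be ≥ 1141 we need j ≤ 7, so at least 16 − 7 = 9 must reach 56.
Exactly 9 works: 9 values at 84 and 7 at 55 total 1141.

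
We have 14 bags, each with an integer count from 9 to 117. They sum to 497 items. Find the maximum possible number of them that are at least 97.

If k of the values are ≥ 97, the total is ≥ 97k + 9(14 − k).
Setting 97k + 9(14 − k) ≤ 497 gives 88k ≤ 371, so k ≤ 4.
k = 4 is achieved by 4 values at 97 and 10 at 9, total 478; add 19 to one value (staying below 97) to reach 497.

4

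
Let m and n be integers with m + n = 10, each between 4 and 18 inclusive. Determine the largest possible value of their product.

With m + n fixed, mn peaks when the two are closest together.
Taking m = 5 and n = 5 (both in [4, 18]) gives mn = 25.

25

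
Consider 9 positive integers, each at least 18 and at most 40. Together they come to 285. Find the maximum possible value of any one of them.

Maximizing one value means minimizing the remaining 8.
The other 8 contribute at least 8 × 18 = 144, leaving at most 285 − 144 = 141.
But each integer is capped at 40, so the maximum is 40.
Achievable: one at 40 and the other 8 totalling 245, which fits since 8 × 18 ≤ 245 ≤ 8 × 40.

40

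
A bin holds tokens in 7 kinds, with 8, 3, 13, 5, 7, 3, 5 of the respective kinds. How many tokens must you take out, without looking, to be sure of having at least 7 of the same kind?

In the worst case you take as many as possible of each kind without reaching 7: 6 + 3 + 6 + 5 + 6 + 3 + 5 = 34.
The next one must give 7 of some kind, so 34 + 1 = 35.

35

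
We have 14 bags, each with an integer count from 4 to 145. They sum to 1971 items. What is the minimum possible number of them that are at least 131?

11

Suppose at most 14 − j of them reach 131; then j values are ≤ 130 and the rest ≤ 145.
The total is then ≤ 130·j + 145·(14 − j) = 2030 − 15j. For this to be ≥ 1971 we need j ≤ 3, so at least 14 − 3 = 11 must reach 131.
Exactly 11 works: 11 values at 145 and 3 at 130 total 1985; lower one of the high values by 14 (still ≥ 131) to hit 1971.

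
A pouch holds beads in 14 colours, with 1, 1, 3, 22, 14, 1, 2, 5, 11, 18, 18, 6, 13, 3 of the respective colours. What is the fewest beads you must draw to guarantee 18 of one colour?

In the worst case you take as many as possible of each colour without reaching 18: 1 + 1 + 3 + 17 + 14 + 1 + 2 + 5 + 11 + 17 + 17 + 6 + 13 + 3 = 111.
The next one must give 18 of some colour, so 111 + 1 = 112.

112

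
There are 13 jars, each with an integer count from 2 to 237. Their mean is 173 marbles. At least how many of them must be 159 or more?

3

The total is 13 × 173 = 2249.
Suppose at most 13 − j of them reach 159; then j values are ≤ 158 and the rest ≤ 237.
The total is then ≤ 158·j + 237·(13 − j) = 3081 − 79j. For this to be ≥ 2249 we need j ≤ 10, so at least 13 − 10 = 3 must reach 159.
Exactly 3 works: 3 values at 237 and 10 at 158 total 2291; lower one of the high values by 42 (still ≥ 159) to hit 2249.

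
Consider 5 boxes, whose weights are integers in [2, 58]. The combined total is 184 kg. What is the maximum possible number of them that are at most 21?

2

Suppose k of them are at most 21. Those contribute at most 21 each and the rest at most 58 each.
So the total is at most 21k + 58(5 − k) = 290 − 37k. This must still be ≥ 184, so k ≤ 2.
k = 2 is achieved by 2 values at 21 and 3 at 58, total 216; lower one of the 58's by 32 (still > 21) to reach 184.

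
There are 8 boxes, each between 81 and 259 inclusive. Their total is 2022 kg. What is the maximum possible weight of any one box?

To make one box as large as possible, make the other 7 as small as possible.
The other 7 contribute at least 7 × 81 = 567, leaving at most 2022 − 567 = 1455.
But each box is capped at 259, so the maximum is 259.
Achievable: one at 259 and the other 7 totalling 1763, which fits since 7 × 81 ≤ 1763 ≤ 7 × 259.

259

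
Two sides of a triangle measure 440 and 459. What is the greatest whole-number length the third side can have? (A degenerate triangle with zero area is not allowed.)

898

The third side must be less than 440 + 459 = 899.
The largest integer below 899 is 898.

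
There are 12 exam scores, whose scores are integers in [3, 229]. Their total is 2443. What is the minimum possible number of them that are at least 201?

2

If only k of them are at least 201, the other 12 − k are at most 200, so the total is at most k·229 + (12 − k)·200.
This must reach 2443, so k·229 + (12 − k)·200 ≥ 2443, giving k ≥ 2.
Exactly 2 works: 2 values at 229 and 10 at 200 total 2458; lower one of the high values by 15 (still ≥ 201) to hit 2443.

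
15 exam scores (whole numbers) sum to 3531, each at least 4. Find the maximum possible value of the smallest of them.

235

If every one of the 15 were at least 236, the total would be at least 15 × 236 = 3540 > 3531.
Equality holds with 9 values of 235 and 6 values of 236.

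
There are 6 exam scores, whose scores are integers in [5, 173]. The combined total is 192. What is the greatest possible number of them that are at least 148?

Suppose k of them are at least 148. Those contribute at least 148 each and the other 6 − k at least 5 each.
So the total is at least 148k + 5(6 − k) = 30 + 143k. This must be ≤ 192, giving k ≤ 1.
k = 1 is achieved by 1 value at 148 and 5 at 5, total 173; add 19 to one value (staying below 148) to reach 192.

1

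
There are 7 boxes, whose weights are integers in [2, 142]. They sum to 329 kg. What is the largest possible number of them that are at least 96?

With k values at 96 or above and the rest at least 2, the sum is at least 14 + 94k.
Since the sum is 329, we need 94k ≤ 315, i.e. k ≤ 3.
k = 3 is achieved by 3 values at 96 and 4 at 2, total 296; add 33 to one value (staying below 96) to reach 329.

3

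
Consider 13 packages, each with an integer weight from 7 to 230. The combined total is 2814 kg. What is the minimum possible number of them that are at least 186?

Each value short of 186 is at most 185, costing at least 230 − 185 = 45 against the maximum total of 2990.
We can afford to lose at most 2990 − 2814 = 176, so at most ⌊176/45⌋ = 3 fall short, and at least 10 are ≥ 186.
Exactly 10 works: 10 values at 230 and 3 at 185 total 2855; lower one of the high values by 41 (still ≥ 186) to hit 2814.

10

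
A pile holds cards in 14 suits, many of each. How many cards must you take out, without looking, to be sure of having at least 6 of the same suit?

71

You could draw 5 of every suit without reaching 6 of any — 70 in all.
One more forces 6 of some suit, so 70 + 1 = 71.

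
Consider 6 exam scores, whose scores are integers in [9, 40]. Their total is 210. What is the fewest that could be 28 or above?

Each value short of 28 is at most 27, costing at least 40 − 27 = 13 against the maximum total of 240.
We can afford to lose at most 240 − 210 = 30, so at most ⌊30/13⌋ = 2 fall short, and at least 4 are ≥ 28.
Exactly 4 works: 4 values at 40 and 2 at 27 total 214; lower one of the high values by 4 (still ≥ 28) to hit 210.

4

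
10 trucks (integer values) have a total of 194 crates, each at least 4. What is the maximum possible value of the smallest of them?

19

The 10 values sum to 194, so their minimum is at most ⌊194/10⌋ = 19.
Equality holds with 6 values of 19 and 4 values of 20.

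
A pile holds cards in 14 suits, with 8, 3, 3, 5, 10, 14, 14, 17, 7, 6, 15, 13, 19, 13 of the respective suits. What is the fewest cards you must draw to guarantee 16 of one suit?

In the worst case you take as many as possible of each suit without reaching 16: 8 + 3 + 3 + 5 + 10 + 14 + 14 + 15 + 7 + 6 + 15 + 13 + 15 + 13 = 141.
The next one must give 16 of some suit, so 141 + 1 = 142.

142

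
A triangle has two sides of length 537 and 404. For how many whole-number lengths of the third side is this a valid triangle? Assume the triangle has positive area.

807

The triangle inequality gives |537 − 404| < c < 537 + 404, i.e. 133 < c < 941.
So c can be any integer from 134 to 940: 807 values.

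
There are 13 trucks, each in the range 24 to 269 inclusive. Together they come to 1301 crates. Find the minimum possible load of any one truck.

To make one truck as small as possible, make the other 12 as large as possible.
The other 12 can take up 12 × 269 = 3228 ≥ 1301 − 24, so one truck can sit at its floor of 24.
Achievable: one at 24 and the other 12 totalling 1277, which fits since 12 × 24 ≤ 1277 ≤ 12 × 269.

24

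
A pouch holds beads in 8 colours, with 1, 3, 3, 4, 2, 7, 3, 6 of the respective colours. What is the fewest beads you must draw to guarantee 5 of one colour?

25

In the worst case you take as many as possible of each colour without reaching 5: 1 + 3 + 3 + 4 + 2 + 4 + 3 + 4 = 24.
The next one must give 5 of some colour, so 24 + 1 = 25.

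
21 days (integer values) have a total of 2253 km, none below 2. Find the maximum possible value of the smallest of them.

107

If every one of the 21 were at least 108, the total would be at least 21 × 108 = 2268 > 2253.
Equality holds with 15 values of 107 and 6 values of 108.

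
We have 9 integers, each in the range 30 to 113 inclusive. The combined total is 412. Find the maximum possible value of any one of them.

Maximizing one value means minimizing the remaining 8.
The other 8 contribute at least 8 × 30 = 240, leaving at most 412 − 240 = 172.
But each integer is capped at 113, so the maximum is 113.
Achievable: one at 113 and the other 8 totalling 299, which fits since 8 × 30 ≤ 299 ≤ 8 × 113.

113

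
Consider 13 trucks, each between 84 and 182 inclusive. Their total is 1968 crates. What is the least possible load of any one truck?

To make one truck as small as possible, make the other 12 as large as possible.
The other 12 can take up 12 × 182 = 2184 ≥ 1968 − 84, so one truck can sit at its floor of 84.
Achievable: one at 84 and the other 12 totalling 1884, which fits since 12 × 84 ≤ 1884 ≤ 12 × 182.

84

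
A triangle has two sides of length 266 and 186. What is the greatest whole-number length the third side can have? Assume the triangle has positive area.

451

The third side must be less than 266 + 186 = 452.
The largest integer below 452 is 451.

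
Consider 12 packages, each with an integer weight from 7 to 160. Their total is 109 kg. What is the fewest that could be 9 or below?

If only k of them are at most 9, the other 12 − k are at least 10, so the total is at least (12 − k)·10 + k·7.
This is ≤ 109, so (12 − k)·10 + 7k ≤ 109, which gives k ≥ 4.
Exactly 4 works: 4 values at 7 and 8 at 10 total 108; raise one of the low values by 1 (still ≤ 9) to hit 109.

4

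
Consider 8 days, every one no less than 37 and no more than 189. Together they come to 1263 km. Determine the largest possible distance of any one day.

189

To make one day as large as possible, make the other 7 as small as possible.
The other 7 contribute at least 7 × 37 = 259, leaving at most 1263 − 259 = 1004.
But each day is capped at 189, so the maximum is 189.
Achievable: one at 189 and the other 7 totalling 1074, which fits since 7 × 37 ≤ 1074 ≤ 7 × 189.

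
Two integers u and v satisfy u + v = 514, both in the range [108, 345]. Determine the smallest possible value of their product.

Since u + v is fixed, pushing one of them to its bound minimizes the product.
The extreme feasible split is u = 169, v = 345, giving uv = 58305.

58305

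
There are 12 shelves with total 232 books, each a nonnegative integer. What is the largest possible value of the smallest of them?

19

The 12 values sum to 232, so their minimum is at most ⌊232/12⌋ = 19.
Equality holds with 8 values of 19 and 4 values of 20.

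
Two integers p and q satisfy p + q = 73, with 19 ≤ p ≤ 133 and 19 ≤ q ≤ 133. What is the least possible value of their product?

1026

For a fixed sum, pq is smallest when p and q are as far apart as possible.
At the endpoint p = 19, q = 73 − 19 = 54, so pq = 19 × 54 = 1026.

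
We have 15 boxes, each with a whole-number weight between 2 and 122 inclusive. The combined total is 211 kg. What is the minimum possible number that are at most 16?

Each value above 16 is at least 17, contributing at least 17 − 2 = 15 above the floor 2.
The sum exceeds the floor total 30 by 181, so at most ⌊181/15⌋ = 12 exceed 16, and at least 3 are ≤ 16.
Exactly 3 works: 3 values at 2 and 12 at 17 total 210; raise one of the low values by 1 (still ≤ 16) to hit 211.

3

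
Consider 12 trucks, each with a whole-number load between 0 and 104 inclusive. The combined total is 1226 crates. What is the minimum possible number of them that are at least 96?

10

Suppose at most 12 − j of them reach 96; then j values are ≤ 95 and the rest ≤ 104.
The total is then ≤ 95·j + 104·(12 − j) = 1248 − 9j. For this to be ≥ 1226 we need j ≤ 2, so at least 12 − 2 = 10 must reach 96.
Exactly 10 works: 10 values at 104 and 2 at 95 total 1230; lower one of the high values by 4 (still ≥ 96) to hit 1226.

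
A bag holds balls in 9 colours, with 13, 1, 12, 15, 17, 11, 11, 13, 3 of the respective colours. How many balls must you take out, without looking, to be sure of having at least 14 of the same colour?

In the worst case you take as many as possible of each colour without reaching 14: 13 + 1 + 12 + 13 + 13 + 11 + 11 + 13 + 3 = 90.
The next one must give 14 of some colour, so 90 + 1 = 91.

91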